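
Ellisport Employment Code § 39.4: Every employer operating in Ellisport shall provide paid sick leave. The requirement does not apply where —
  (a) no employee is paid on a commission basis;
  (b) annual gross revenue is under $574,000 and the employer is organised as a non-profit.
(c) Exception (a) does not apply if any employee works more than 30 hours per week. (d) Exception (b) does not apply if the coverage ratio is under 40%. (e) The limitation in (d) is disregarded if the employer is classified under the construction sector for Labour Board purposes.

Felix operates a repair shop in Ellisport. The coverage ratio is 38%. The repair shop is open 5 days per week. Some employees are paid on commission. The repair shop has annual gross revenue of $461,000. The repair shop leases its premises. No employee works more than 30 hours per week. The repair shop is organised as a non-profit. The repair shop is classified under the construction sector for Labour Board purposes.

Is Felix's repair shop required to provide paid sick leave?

Exception (a) fails — some employees are paid on commission.
All of (b)'s requirements are met (annual gross revenue is $461,000, under the $574,000 limit; the employer is a non-profit). Considering the limiting provisions: (d) would limit (b) — the coverage ratio is 38%, under the 40% limit — but (e) sets (d) aside: (e) operates against (d): the repair shop is classified under the construction sector. Exception (b) stands.

No — exception (b) applies; Felix's repair shop is not required to provide paid sick leave.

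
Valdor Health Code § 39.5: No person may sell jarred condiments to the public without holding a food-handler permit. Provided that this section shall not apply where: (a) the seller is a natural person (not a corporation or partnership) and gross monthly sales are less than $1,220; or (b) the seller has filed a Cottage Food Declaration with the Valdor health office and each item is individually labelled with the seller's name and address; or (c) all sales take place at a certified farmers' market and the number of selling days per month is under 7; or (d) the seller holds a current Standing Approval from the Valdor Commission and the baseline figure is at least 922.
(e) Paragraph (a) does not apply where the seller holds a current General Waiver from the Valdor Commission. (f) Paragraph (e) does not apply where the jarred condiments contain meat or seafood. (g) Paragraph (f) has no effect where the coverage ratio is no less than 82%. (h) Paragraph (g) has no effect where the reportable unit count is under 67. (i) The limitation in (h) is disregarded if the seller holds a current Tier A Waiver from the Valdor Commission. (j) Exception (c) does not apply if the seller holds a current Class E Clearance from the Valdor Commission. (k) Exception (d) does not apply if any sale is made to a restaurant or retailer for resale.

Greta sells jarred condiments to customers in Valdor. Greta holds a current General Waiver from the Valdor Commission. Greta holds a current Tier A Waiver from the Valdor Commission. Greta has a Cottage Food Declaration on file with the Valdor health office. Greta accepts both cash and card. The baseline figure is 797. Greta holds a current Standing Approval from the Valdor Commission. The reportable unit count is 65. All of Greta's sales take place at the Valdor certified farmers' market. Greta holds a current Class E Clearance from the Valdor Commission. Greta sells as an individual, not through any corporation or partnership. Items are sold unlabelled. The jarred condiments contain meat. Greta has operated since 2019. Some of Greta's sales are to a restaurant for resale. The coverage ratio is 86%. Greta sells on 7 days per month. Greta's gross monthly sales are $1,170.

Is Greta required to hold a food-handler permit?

Exception (a) is satisfied on its face — the seller is a natural person; gross monthly sales are $1,170, less than the $1,220 limit. But applying paragraphs (e)–(i): (e) is triggered — a current General Waiver is held. (f) would limit (e) — the jarred condiments contain meat — but (g) sets (f) aside: (g) is triggered — the coverage ratio is 86%, meeting the 82% threshold. (h) would limit (g) — the reportable unit count is 65, under the 67 limit — but (i) sets (h) aside: (i) is triggered — a current Tier A Waiver is held. So (a) is unavailable.
Exception (b) does not apply: items are sold unlabelled.
Exception (c) does not apply: the number of selling days per month is 7, not under 7.
Exception (d) requires that the baseline figure is at least 922; but the baseline figure is 797, short of 922, so (d) is unavailable.
Every exception is unavailable, so the rule governs.

Yes — Greta must hold a food-handler permit.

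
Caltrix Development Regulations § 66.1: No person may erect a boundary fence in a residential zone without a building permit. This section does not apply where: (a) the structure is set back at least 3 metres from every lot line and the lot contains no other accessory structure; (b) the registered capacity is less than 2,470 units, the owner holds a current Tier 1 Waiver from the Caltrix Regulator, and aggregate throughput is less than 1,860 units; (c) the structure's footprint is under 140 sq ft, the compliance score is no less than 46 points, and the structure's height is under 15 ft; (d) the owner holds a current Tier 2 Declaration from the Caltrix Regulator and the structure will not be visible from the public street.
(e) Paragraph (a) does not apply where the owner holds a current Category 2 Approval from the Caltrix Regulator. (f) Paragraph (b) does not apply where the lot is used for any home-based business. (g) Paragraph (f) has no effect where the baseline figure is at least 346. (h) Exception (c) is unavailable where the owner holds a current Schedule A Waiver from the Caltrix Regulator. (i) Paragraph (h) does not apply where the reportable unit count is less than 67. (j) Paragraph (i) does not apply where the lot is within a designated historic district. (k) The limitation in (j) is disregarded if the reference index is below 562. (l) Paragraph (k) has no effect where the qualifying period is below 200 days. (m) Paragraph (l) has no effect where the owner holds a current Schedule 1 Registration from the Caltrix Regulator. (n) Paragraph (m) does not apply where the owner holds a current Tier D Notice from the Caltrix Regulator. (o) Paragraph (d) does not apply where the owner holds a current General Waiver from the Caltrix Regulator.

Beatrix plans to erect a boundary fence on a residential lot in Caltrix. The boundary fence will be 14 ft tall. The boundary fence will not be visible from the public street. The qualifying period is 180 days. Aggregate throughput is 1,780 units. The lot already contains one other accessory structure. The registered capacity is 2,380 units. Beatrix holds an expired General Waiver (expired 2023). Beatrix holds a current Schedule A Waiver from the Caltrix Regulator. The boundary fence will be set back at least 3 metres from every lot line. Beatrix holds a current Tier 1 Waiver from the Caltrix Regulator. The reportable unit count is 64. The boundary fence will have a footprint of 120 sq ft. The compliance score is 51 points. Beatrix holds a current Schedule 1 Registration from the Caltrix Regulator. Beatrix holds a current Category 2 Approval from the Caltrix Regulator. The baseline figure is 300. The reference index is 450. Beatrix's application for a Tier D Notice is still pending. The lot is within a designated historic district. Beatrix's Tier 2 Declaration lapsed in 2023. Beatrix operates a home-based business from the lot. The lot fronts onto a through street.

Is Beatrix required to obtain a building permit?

Exception (a) does not apply: the lot already has another accessory structure.
Exception (b)'s conditions are all satisfied: the registered capacity is 2,380 units, less than the 2,470 units limit; a current Tier 1 Waiver is held; aggregate throughput is 1,780 units, less than the 1,860 units limit. However, paragraphs (f)–(g) must be considered: (f) operates — a home-based business operates on the lot. (g), which would lift (f), is not engaged — the baseline figure is 300, short of 346. (b) is therefore removed.
Exception (c) is satisfied on its face — the structure's footprint is 120 sq ft, under the 140 sq ft limit; the compliance score is 51 points, meeting the 46 points threshold; the structure's height is 14 ft, under the 15 ft limit. Considering the limiting provisions: (h) is triggered (a current Schedule A Waiver is held), but is set aside by (i): (i) operates against (h): the reportable unit count is 64, less than the 67 limit. (j) operates (the lot is in a historic district), but is set aside by (k): (k) applies — the reference index is 450, below the 562 limit. (l) operates (the qualifying period is 180 days, below the 200 days limit), but is overridden by (m): (m) operates against (l): a current Schedule 1 Registration is held. (n), which would lift (m), is inapplicable — no current Tier D Notice is held. Exception (c) stands.
Exception (d) fails — no current Tier 2 Declaration is held.

No — exception (c) applies; Beatrix does not need a building permit.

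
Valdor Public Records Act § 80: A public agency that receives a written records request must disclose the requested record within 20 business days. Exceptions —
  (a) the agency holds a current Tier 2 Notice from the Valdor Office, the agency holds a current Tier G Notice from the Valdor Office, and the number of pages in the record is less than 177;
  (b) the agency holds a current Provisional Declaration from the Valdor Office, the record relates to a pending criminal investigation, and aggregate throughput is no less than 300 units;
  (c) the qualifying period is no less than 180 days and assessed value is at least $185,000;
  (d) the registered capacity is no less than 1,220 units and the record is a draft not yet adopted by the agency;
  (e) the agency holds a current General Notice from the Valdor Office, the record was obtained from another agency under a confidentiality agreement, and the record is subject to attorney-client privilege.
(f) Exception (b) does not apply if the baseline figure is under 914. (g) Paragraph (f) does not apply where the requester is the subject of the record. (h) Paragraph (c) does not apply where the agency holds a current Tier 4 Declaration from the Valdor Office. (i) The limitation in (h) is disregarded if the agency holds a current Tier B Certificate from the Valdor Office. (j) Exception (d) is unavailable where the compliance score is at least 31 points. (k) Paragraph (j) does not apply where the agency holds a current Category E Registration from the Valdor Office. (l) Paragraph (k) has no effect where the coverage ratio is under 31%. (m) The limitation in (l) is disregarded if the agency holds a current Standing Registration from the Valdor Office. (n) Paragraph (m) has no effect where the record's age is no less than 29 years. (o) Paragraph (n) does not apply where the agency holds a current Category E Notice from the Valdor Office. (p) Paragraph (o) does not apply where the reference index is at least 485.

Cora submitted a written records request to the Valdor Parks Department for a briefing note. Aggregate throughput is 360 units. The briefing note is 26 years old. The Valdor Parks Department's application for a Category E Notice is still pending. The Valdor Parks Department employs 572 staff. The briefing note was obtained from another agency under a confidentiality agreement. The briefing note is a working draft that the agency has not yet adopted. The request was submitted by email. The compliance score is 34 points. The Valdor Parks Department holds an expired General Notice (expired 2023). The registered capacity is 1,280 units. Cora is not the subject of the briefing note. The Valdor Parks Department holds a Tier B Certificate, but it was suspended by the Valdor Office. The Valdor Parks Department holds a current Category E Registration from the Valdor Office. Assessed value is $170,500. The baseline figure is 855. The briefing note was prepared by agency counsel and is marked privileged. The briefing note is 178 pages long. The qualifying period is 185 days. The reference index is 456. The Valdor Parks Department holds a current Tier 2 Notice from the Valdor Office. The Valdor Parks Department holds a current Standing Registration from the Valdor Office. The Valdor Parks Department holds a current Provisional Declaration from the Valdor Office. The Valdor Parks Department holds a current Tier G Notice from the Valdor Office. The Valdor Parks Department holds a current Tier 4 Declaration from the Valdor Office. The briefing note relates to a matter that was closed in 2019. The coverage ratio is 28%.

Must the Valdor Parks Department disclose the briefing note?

No — exception (d) applies; the Valdor Parks Department is not required to disclose the briefing note.

Exception (a) fails — the number of pages in the record is 178, not less than 177.
Exception (b) fails — the briefing note relates to a closed matter.
Exception (c) requires that assessed value is at least $185,000; but assessed value is $170,500, short of $185,000, so (c) is unavailable.
All of (d)'s requirements are met (the registered capacity is 1,280 units, meeting the 1,220 units threshold; the briefing note is an unadopted draft). Applying paragraphs (j)–(p): (j) operates (the compliance score is 34 points, meeting the 31 points threshold), but is overridden by (k): (k) operates — a current Category E Registration is held. (l) applies (the coverage ratio is 28%, under the 31% limit), but is displaced by (m): (m) applies — a current Standing Registration is held. (n), which would lift (m), is not triggered — the record's age is 26 years, short of 29 years. So (d) applies.
Exception (e) fails — the General Notice is not current.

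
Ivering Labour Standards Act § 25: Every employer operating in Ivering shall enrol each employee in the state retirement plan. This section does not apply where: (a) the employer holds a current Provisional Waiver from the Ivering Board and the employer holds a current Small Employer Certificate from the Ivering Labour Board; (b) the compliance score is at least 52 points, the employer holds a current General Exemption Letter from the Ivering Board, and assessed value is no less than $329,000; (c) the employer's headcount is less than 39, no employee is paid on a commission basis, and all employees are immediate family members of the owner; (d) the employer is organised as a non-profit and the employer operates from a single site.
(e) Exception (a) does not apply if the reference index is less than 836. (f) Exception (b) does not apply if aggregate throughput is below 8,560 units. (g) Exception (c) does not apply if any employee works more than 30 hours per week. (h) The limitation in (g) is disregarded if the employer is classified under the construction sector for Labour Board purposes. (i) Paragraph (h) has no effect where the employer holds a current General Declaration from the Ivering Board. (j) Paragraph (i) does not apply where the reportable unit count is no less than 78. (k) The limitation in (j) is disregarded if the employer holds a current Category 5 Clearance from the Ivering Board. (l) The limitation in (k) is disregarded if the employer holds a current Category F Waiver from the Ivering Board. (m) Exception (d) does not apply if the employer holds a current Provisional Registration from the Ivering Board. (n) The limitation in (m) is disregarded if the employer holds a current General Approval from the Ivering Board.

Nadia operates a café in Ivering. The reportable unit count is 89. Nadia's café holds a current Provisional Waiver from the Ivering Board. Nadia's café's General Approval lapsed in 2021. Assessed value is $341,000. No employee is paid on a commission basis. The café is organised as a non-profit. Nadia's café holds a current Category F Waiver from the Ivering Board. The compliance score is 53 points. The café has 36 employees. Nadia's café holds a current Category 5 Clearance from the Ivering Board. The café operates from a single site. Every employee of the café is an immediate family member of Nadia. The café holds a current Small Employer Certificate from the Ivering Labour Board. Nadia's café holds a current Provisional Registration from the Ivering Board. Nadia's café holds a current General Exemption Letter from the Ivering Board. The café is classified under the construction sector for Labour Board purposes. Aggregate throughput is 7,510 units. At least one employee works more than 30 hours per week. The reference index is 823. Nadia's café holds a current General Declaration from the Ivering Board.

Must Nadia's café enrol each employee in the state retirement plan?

No — exception (c) applies; Nadia's café is not required to enrol each employee in the state retirement plan.

Exception (a): a current Provisional Waiver is held; a current Small Employer Certificate is held — every condition holds. However, paragraph (e) must be considered: (e) operates against (a): the reference index is 823, less than the 836 limit. Exception (a) does not apply.
All of (b)'s requirements are met (the compliance score is 53 points, meeting the 52 points threshold; a current General Exemption Letter is held; assessed value is $341,000, meeting the $329,000 threshold). However, paragraph (f) must be considered: (f) operates against (b): aggregate throughput is 7,510 units, below the 8,560 units limit. (b) is therefore removed.
Exception (c): the employer's headcount is 36, less than the 39 limit; no employee is paid on commission; every employee is an immediate family member — every condition holds. Under paragraphs (g)–(l): (g) would limit (c) — at least one employee exceeds 30 hours/week — but (h) sets (g) aside: (h) operates against (g): the café is classified under the construction sector. (i) would limit (h) — a current General Declaration is held — but (j) sets (i) aside: (j) operates against (i): the reportable unit count is 89, meeting the 78 threshold. (k) is triggered (a current Category 5 Clearance is held), but is itself disapplied by (l): (l) operates — a current Category F Waiver is held. So (c) applies.
All of (d)'s requirements are met (the employer is a non-profit; the employer operates from a single site). Turning to paragraphs (m)–(n): (m) operates against (d): a current Provisional Registration is held. (n) does not operate here (the General Approval is not current), so (m) stands. So (d) is unavailable.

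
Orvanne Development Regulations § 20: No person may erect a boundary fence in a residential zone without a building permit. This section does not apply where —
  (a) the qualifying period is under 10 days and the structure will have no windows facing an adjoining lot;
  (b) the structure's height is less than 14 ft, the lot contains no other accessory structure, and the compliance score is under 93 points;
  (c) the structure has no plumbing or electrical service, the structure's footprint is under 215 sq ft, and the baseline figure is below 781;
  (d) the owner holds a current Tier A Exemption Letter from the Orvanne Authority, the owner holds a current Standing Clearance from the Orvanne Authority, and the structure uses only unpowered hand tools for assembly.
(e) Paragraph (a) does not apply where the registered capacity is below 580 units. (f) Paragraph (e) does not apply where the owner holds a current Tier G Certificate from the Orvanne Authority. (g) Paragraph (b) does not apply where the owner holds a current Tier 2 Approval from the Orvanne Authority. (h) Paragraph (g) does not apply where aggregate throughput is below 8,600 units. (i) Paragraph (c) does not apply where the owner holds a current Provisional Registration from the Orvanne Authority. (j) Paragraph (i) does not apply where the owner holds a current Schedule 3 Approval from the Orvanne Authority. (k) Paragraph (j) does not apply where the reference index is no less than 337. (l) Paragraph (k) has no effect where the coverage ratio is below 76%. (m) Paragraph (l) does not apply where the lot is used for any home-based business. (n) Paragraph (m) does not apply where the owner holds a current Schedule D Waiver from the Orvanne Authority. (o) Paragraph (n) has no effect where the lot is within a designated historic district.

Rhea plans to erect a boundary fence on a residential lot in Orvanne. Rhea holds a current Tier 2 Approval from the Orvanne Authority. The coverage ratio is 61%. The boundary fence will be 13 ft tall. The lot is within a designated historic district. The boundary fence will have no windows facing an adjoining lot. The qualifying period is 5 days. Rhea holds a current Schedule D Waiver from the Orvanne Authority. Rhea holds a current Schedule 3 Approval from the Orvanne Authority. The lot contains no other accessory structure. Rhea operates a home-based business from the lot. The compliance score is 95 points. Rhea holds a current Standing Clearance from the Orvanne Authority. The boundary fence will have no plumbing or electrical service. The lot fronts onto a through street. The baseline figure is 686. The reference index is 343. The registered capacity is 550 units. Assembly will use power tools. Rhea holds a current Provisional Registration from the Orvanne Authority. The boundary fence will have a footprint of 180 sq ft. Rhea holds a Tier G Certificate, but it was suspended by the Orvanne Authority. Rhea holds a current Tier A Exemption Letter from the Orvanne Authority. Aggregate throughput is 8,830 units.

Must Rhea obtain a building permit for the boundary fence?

Exception (a)'s conditions are all satisfied: the qualifying period is 5 days, under the 10 days limit; no windows face an adjoining lot. However, paragraphs (e)–(f) must be considered: (e) is triggered — the registered capacity is 550 units, below the 580 units limit. (f) is inapplicable (the Tier G Certificate is not current), so (e) stands. (a) is therefore removed.
Exception (b) requires that the compliance score is under 93 points; but the compliance score is 95 points, not under 93 points, so (b) is unavailable.
All of (c)'s requirements are met (there is no plumbing or electrical service; the structure's footprint is 180 sq ft, under the 215 sq ft limit; the baseline figure is 686, below the 781 limit). Turning to paragraphs (i)–(o): (i) is engaged — a current Provisional Registration is held. (j) applies (a current Schedule 3 Approval is held), but is set aside by (k): (k) is engaged — the reference index is 343, meeting the 337 threshold. (l) would limit (k) — the coverage ratio is 61%, below the 76% limit — but (m) sets (l) aside: (m) is engaged — a home-based business operates on the lot. (n) would limit (m) — a current Schedule D Waiver is held — but (o) sets (n) aside: (o) operates against (n): the lot is in a historic district. So (c) is unavailable.
Exception (d) does not apply: assembly uses power tools.
No exception applies. The general rule governs.

Yes — Rhea must obtain a building permit.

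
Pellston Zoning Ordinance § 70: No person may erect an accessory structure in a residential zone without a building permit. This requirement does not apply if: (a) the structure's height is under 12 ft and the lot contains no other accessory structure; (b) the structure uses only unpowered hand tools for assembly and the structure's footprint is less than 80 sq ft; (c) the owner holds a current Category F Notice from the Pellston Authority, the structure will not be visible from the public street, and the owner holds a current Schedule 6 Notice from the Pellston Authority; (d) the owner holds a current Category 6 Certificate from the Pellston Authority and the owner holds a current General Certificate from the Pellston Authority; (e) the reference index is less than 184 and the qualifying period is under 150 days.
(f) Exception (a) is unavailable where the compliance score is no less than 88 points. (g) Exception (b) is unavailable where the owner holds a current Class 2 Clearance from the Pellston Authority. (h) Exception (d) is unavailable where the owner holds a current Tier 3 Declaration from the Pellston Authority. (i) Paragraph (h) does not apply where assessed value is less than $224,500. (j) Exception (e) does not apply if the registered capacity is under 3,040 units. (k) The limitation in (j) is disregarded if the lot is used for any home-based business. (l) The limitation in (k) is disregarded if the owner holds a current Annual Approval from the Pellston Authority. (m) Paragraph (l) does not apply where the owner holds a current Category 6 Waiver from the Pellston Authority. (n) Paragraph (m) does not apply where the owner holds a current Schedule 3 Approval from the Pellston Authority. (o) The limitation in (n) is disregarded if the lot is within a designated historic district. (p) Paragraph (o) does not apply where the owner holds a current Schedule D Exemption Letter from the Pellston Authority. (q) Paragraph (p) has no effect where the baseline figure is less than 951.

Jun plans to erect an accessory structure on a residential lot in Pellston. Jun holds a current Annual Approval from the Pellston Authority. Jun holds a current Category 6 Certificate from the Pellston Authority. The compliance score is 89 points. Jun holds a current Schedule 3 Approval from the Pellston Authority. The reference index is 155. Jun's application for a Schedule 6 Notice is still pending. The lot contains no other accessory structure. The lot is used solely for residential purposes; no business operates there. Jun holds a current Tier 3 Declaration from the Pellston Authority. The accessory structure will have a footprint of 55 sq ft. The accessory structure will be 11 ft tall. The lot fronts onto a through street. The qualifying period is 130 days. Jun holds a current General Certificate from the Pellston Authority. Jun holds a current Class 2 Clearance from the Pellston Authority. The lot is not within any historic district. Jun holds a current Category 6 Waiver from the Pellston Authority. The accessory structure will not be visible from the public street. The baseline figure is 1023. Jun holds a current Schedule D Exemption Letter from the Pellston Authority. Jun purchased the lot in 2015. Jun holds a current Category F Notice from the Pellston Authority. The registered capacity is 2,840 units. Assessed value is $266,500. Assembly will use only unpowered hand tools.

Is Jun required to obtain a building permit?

Yes — Jun must obtain a building permit.

All of (a)'s requirements are met (the structure's height is 11 ft, under the 12 ft limit; the lot has no other accessory structure). But: (f) is triggered — the compliance score is 89 points, meeting the 88 points threshold. So (a) is unavailable.
Exception (b)'s conditions are all satisfied: assembly uses only hand tools; the structure's footprint is 55 sq ft, less than the 80 sq ft limit. But: (g) operates against (b): a current Class 2 Clearance is held. So (b) is unavailable.
Exception (c) does not apply: the Schedule 6 Notice is not current.
Exception (d): a current Category 6 Certificate is held; a current General Certificate is held — every condition holds. Turning to paragraphs (h)–(i): (h) operates — a current Tier 3 Declaration is held. (i), which would lift (h), does not operate here — assessed value is $266,500, not less than $224,500. Exception (d) does not apply.
Exception (e)'s conditions are all satisfied: the reference index is 155, less than the 184 limit; the qualifying period is 130 days, under the 150 days limit. However, paragraphs (j)–(q) must be considered: (j) is triggered — the registered capacity is 2,840 units, under the 3,040 units limit. (k) is not engaged (the lot is solely residential), so (j) stands. Exception (e) does not apply.
None of the exceptions is available; § 70 applies in full.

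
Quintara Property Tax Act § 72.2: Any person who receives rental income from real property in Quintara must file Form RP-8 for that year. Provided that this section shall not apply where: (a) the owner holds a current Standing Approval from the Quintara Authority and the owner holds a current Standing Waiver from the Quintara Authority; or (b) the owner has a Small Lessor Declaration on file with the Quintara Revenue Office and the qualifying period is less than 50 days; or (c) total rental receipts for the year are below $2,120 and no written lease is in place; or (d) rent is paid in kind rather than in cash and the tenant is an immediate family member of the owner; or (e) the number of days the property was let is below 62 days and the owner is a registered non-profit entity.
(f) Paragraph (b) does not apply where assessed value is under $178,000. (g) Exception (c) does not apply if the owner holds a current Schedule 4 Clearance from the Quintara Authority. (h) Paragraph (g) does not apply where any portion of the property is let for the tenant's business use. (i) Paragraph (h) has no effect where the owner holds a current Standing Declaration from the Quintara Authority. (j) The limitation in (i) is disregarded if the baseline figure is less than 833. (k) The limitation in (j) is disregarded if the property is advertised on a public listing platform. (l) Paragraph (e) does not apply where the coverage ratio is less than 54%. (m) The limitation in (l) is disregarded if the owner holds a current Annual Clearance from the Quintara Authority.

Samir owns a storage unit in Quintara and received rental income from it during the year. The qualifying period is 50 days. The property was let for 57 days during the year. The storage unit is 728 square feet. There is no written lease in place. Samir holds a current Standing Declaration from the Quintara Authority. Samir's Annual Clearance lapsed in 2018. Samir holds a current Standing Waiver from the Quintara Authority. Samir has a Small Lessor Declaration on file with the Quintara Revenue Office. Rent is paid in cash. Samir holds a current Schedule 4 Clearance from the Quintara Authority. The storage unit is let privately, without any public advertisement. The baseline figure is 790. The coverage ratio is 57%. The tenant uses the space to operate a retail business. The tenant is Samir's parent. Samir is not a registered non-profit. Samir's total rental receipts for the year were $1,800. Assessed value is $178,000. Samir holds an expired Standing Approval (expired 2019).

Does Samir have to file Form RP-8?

No — exception (c) applies; Samir is not required to file Form RP-8.

Exception (a) fails — the Standing Approval is not current.
Exception (b) requires that the qualifying period is less than 50 days; but the qualifying period is 50 days, not less than 50 days, so (b) is unavailable.
Exception (c): total rental receipts for the year are $1,800, below the $2,120 limit; there is no written lease — every condition holds. Applying paragraphs (g)–(k): (g) operates (a current Schedule 4 Clearance is held), but is overridden by (h): (h) operates against (g): the space is let for business use. (i) would limit (h) — a current Standing Declaration is held — but (j) sets (i) aside: (j) operates against (i): the baseline figure is 790, less than the 833 limit. (k) does not operate here (the property is let privately without advertisement), so (j) stands. So (c) applies.
Exception (d) fails — rent is paid in cash.
Exception (e) fails — Samir is not a registered non-profit.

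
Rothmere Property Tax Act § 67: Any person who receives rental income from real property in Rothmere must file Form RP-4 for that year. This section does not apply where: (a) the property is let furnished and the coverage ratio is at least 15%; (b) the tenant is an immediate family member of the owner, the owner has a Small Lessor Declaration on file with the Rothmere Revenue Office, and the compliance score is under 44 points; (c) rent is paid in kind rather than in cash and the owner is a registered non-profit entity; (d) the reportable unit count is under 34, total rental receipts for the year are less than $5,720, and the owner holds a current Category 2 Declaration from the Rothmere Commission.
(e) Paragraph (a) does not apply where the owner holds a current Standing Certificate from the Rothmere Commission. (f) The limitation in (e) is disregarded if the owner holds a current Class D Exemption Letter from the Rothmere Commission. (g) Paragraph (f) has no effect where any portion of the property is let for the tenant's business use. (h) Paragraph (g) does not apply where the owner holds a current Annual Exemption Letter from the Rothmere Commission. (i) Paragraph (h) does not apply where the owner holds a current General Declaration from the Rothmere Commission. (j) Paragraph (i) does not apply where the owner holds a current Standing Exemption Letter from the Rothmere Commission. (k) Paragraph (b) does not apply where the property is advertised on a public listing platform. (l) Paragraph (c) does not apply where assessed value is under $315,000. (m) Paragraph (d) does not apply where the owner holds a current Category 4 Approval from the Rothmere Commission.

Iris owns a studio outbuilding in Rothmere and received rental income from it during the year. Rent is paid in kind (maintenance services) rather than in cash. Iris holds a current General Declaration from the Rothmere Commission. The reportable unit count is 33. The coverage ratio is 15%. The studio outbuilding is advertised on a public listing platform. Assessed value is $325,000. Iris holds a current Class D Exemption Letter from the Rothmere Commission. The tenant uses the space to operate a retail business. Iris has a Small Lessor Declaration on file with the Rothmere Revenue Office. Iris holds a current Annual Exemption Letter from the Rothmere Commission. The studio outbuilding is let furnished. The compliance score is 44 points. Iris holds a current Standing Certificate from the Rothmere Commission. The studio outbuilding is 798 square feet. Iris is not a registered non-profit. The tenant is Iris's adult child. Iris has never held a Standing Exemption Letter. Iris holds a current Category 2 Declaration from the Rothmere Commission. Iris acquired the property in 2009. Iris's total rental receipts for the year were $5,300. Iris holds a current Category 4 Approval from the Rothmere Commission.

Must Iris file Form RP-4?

Yes — Iris must file Form RP-4.

Exception (a): the property is let furnished; the coverage ratio is 15%, meeting the 15% threshold — every condition holds. Turning to paragraphs (e)–(j): (e) operates against (a): a current Standing Certificate is held. (f) is triggered (a current Class D Exemption Letter is held), but is overridden by (g): (g) is engaged — the space is let for business use. (h) would limit (g) — a current Annual Exemption Letter is held — but (i) sets (h) aside: (i) operates against (h): a current General Declaration is held. (j), which would lift (i), is inapplicable — the Standing Exemption Letter is not current. (a) is therefore removed.
Exception (b) requires that the compliance score is under 44 points; but the compliance score is 44 points, not under 44 points, so (b) is unavailable.
Exception (c) fails — Iris is not a registered non-profit.
Exception (d)'s conditions are all satisfied: the reportable unit count is 33, under the 34 limit; total rental receipts for the year are $5,300, less than the $5,720 limit; a current Category 2 Declaration is held. However, paragraph (m) must be considered: (m) is triggered — a current Category 4 Approval is held. Exception (d) does not apply.
None of the exceptions is available; § 67 applies in full.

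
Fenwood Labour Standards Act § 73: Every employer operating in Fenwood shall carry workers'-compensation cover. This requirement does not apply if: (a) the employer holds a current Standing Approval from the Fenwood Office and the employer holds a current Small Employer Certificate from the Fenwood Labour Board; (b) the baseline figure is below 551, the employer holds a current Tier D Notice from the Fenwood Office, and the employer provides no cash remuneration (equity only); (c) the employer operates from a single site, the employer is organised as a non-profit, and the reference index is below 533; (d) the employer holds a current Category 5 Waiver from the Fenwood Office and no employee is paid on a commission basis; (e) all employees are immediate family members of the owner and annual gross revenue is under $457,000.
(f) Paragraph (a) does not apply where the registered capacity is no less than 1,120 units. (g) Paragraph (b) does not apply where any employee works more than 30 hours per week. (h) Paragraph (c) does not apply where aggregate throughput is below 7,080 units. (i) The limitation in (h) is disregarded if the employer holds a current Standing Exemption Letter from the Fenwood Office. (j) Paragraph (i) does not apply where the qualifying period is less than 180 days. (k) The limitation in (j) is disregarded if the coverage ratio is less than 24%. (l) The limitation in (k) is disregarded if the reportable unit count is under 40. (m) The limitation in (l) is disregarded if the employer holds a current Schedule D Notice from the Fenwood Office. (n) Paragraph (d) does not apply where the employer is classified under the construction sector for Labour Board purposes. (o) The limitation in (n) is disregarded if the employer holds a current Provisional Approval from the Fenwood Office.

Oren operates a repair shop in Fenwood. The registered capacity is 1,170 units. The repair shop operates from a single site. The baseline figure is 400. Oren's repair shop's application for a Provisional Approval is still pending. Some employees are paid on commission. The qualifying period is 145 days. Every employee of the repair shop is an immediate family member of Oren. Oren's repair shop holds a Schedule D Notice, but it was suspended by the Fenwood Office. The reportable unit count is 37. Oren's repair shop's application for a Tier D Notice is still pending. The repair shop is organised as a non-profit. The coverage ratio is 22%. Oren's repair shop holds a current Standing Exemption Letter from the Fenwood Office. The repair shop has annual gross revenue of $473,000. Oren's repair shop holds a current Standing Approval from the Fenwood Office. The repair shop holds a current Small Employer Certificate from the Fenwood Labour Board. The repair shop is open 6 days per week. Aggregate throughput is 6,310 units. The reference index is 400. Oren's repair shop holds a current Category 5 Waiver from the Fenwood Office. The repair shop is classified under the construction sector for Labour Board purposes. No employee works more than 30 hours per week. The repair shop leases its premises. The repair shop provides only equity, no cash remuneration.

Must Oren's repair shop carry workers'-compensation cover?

Yes — Oren's repair shop must carry workers'-compensation cover.

Exception (a) is satisfied on its face — a current Standing Approval is held; a current Small Employer Certificate is held. But: (f) operates against (a): the registered capacity is 1,170 units, meeting the 1,120 units threshold. (a) is therefore removed.
Exception (b) fails — the Tier D Notice is not current.
Exception (c): the employer operates from a single site; the employer is a non-profit; the reference index is 400, below the 533 limit — every condition holds. However, paragraphs (h)–(m) must be considered: (h) operates against (c): aggregate throughput is 6,310 units, below the 7,080 units limit. (i) operates (a current Standing Exemption Letter is held), but is set aside by (j): (j) applies — the qualifying period is 145 days, less than the 180 days limit. (k) would limit (j) — the coverage ratio is 22%, less than the 24% limit — but (l) sets (k) aside: (l) operates against (k): the reportable unit count is 37, under the 40 limit. (m), which would lift (l), is not engaged — the Schedule D Notice is not current. (c) is therefore removed.
Exception (d) does not apply: some employees are paid on commission.
Exception (e) fails — annual gross revenue is $473,000, not under $457,000.
None of the exceptions is available; § 73 applies in full.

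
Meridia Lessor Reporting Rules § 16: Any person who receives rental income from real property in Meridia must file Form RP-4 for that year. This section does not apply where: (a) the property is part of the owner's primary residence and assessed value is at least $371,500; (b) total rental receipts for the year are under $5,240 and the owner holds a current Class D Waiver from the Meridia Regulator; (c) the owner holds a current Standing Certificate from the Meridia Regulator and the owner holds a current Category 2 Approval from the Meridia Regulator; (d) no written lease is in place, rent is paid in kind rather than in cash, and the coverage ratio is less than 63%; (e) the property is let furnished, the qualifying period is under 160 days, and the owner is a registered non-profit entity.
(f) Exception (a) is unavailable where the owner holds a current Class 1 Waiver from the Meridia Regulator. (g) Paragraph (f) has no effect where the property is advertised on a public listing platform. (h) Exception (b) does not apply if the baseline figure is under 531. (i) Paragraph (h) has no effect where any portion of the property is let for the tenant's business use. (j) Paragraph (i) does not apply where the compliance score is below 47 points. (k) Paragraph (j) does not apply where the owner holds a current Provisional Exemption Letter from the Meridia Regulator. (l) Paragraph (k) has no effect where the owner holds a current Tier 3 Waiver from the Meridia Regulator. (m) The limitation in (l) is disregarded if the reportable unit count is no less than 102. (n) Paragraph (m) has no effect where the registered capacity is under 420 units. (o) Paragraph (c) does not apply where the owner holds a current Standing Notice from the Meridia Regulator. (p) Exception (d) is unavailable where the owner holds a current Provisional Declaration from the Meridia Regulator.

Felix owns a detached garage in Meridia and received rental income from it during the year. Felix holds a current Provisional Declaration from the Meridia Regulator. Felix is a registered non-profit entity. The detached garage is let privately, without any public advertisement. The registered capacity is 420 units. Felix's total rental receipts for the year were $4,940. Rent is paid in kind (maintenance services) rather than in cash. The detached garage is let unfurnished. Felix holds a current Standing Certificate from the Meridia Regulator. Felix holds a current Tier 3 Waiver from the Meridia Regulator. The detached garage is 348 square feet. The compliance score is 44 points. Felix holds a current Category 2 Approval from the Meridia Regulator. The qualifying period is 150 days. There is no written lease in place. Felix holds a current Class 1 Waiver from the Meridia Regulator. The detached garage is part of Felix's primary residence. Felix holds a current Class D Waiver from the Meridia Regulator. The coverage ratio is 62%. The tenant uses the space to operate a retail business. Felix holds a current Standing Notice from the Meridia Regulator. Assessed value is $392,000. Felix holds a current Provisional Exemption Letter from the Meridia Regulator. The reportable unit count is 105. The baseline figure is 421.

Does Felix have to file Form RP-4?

Exception (a): the detached garage is part of the primary residence; assessed value is $392,000, meeting the $371,500 threshold — every condition holds. Turning to paragraphs (f)–(g): (f) operates against (a): a current Class 1 Waiver is held. (g) is inapplicable (the property is let privately without advertisement), so (f) stands. So (a) is unavailable.
Exception (b) is satisfied on its face — total rental receipts for the year are $4,940, under the $5,240 limit; a current Class D Waiver is held. Considering the limiting provisions: (h) would limit (b) — the baseline figure is 421, under the 531 limit — but (i) sets (h) aside: (i) operates against (h): the space is let for business use. (j) is engaged (the compliance score is 44 points, below the 47 points limit), but is itself disapplied by (k): (k) applies — a current Provisional Exemption Letter is held. (l) applies (a current Tier 3 Waiver is held), but is displaced by (m): (m) operates — the reportable unit count is 105, meeting the 102 threshold. (n) is inapplicable (the registered capacity is 420 units, not under 420 units), so (m) stands. So (b) applies.
All of (c)'s requirements are met (a current Standing Certificate is held; a current Category 2 Approval is held). But applying paragraph (o): (o) operates against (c): a current Standing Notice is held. (c) is therefore removed.
All of (d)'s requirements are met (there is no written lease; rent is paid in kind; the coverage ratio is 62%, less than the 63% limit). However, paragraph (p) must be considered: (p) applies — a current Provisional Declaration is held. Exception (d) does not apply.
Exception (e) does not apply: the property is let unfurnished.

No — exception (b) applies; Felix is not required to file Form RP-4.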